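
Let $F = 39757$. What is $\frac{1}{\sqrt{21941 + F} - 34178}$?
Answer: $- \frac{17089}{584036993} - \frac{\sqrt{61698}}{1168073986} \approx -2.9473 \cdot 10^{-5}$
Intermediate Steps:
$\frac{1}{\sqrt{21941 + F} - 34178} = \frac{1}{\sqrt{21941 + 39757} - 34178} = \frac{1}{\sqrt{61698} - 34178} = \frac{1}{-34178 + \sqrt{61698}}$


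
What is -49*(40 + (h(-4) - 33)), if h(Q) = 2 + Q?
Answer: -245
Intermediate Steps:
-49*(40 + (h(-4) - 33)) = -49*(40 + ((2 - 4) - 33)) = -49*(40 + (-2 - 33)) = -49*(40 - 35) = -49*5 = -245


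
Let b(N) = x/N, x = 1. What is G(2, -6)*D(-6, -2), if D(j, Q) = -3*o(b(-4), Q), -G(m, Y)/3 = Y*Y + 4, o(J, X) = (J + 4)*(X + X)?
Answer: -5400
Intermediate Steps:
b(N) = 1/N
o(J, X) = 2*X*(4 + J) (o(J, X) = (4 + J)*(2*X) = 2*X*(4 + J))
G(m, Y) = -12 - 3*Y² (G(m, Y) = -3*(Y*Y + 4) = -3*(Y² + 4) = -3*(4 + Y²) = -12 - 3*Y²)
D(j, Q) = -45*Q/2 (D(j, Q) = -6*Q*(4 + 1/(-4)) = -6*Q*(4 - ¼) = -6*Q*15/4 = -45*Q/2)
G(2, -6)*D(-6, -2) = (-12 - 3*(-6)²)*(-45/2*(-2)) = (-12 - 3*36)*45 = (-12 - 108)*45 = -120*45 = -5400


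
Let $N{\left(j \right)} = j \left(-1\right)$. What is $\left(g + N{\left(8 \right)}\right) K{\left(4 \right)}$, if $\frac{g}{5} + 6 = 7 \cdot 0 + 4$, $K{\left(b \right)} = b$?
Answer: $-72$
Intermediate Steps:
$N{\left(j \right)} = - j$
$g = -10$ ($g = -30 + 5 \left(7 \cdot 0 + 4\right) = -30 + 5 \left(0 + 4\right) = -30 + 5 \cdot 4 = -30 + 20 = -10$)
$\left(g + N{\left(8 \right)}\right) K{\left(4 \right)} = \left(-10 - 8\right) 4 = \left(-18\right) 4 = -72$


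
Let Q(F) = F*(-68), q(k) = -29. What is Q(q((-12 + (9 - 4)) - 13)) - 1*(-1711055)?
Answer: 1713027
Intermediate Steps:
Q(F) = -68*F
Q(q((-12 + (9 - 4)) - 13)) - 1*(-1711055) = -68*(-29) - 1*(-1711055) = 1972 + 1711055 = 1713027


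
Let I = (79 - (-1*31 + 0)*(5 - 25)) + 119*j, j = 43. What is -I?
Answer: -4576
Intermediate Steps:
I = 4576 (I = (79 - (-1*31 + 0)*(5 - 25)) + 119*43 = (79 - (-31 + 0)*(-20)) + 5117 = (79 - (-31)*(-20)) + 5117 = (79 - 1*620) + 5117 = (79 - 620) + 5117 = -541 + 5117 = 4576)
-I = -1*4576 = -4576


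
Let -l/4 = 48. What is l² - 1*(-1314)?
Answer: 38178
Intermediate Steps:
l = -192 (l = -4*48 = -192)
l² - 1*(-1314) = (-192)² - 1*(-1314) = 36864 + 1314 = 38178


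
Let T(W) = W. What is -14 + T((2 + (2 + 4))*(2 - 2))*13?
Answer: -14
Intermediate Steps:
-14 + T((2 + (2 + 4))*(2 - 2))*13 = -14 + ((2 + (2 + 4))*(2 - 2))*13 = -14 + ((2 + 6)*0)*13 = -14 + (8*0)*13 = -14 + 0*13 = -14 + 0 = -14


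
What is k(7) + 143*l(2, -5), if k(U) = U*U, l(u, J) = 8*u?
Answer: 2337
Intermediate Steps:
k(U) = U**2
k(7) + 143*l(2, -5) = 7**2 + 143*(8*2) = 49 + 143*16 = 49 + 2288 = 2337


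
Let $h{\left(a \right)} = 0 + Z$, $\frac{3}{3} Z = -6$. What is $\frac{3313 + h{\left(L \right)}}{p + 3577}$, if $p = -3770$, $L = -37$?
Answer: $- \frac{3307}{193} \approx -17.135$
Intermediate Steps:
$Z = -6$
$h{\left(a \right)} = -6$ ($h{\left(a \right)} = 0 - 6 = -6$)
$\frac{3313 + h{\left(L \right)}}{p + 3577} = \frac{3313 - 6}{-3770 + 3577} = \frac{3307}{-193} = 3307 \left(- \frac{1}{193}\right) = - \frac{3307}{193}$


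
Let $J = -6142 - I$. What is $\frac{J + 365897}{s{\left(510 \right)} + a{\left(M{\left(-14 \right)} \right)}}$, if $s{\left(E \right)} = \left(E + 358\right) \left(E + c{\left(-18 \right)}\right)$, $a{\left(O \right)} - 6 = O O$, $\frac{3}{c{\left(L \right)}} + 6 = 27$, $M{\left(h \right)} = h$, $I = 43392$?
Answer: $\frac{316363}{443006} \approx 0.71413$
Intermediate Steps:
$c{\left(L \right)} = \frac{1}{7}$ ($c{\left(L \right)} = \frac{3}{-6 + 27} = \frac{3}{21} = 3 \cdot \frac{1}{21} = \frac{1}{7}$)
$a{\left(O \right)} = 6 + O^{2}$ ($a{\left(O \right)} = 6 + O O = 6 + O^{2}$)
$s{\left(E \right)} = \left(358 + E\right) \left(\frac{1}{7} + E\right)$ ($s{\left(E \right)} = \left(E + 358\right) \left(E + \frac{1}{7}\right) = \left(358 + E\right) \left(\frac{1}{7} + E\right)$)
$J = -49534$ ($J = -6142 - 43392 = -49534$)
$\frac{J + 365897}{s{\left(510 \right)} + a{\left(M{\left(-14 \right)} \right)}} = \frac{-49534 + 365897}{\left(\frac{358}{7} + 510^{2} + \frac{2507}{7} \cdot 510\right) + \left(6 + \left(-14\right)^{2}\right)} = \frac{316363}{\left(\frac{358}{7} + 260100 + \frac{1278570}{7}\right) + \left(6 + 196\right)} = \frac{316363}{442804 + 202} = \frac{316363}{443006}$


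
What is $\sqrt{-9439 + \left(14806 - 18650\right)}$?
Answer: $i \sqrt{13283} \approx 115.25 i$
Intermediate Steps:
$\sqrt{-9439 + \left(14806 - 18650\right)} = \sqrt{-9439 - 3844} = \sqrt{-13283} = i \sqrt{13283}$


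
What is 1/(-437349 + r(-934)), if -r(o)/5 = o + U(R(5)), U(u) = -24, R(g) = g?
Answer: -1/432559 ≈ -2.3118e-6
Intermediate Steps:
r(o) = 120 - 5*o (r(o) = -5*(o - 24) = -5*(-24 + o) = 120 - 5*o)
1/(-437349 + r(-934)) = 1/(-437349 + (120 - 5*(-934))) = 1/(-437349 + (120 + 4670)) = 1/(-437349 + 4790) = 1/(-432559) = -1/432559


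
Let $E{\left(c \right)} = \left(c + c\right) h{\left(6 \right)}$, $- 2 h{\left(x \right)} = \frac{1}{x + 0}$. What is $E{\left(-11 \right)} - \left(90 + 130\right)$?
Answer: $- \frac{1309}{6} \approx -218.17$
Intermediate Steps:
$h{\left(x \right)} = - \frac{1}{2 x}$ ($h{\left(x \right)} = - \frac{1}{2 \left(x + 0\right)} = - \frac{1}{2 x}$)
$E{\left(c \right)} = - \frac{c}{6}$ ($E{\left(c \right)} = \left(c + c\right) \left(- \frac{1}{2 \cdot 6}\right) = 2 c \left(\left(- \frac{1}{2}\right) \frac{1}{6}\right) = 2 c \left(- \frac{1}{12}\right) = - \frac{c}{6}$)
$E{\left(-11 \right)} - \left(90 + 130\right) = \left(- \frac{1}{6}\right) \left(-11\right) - \left(90 + 130\right) = \frac{11}{6} - 220 = - \frac{1309}{6}$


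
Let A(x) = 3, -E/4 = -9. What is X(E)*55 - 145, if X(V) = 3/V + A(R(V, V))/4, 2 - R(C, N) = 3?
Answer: -595/6 ≈ -99.167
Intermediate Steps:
E = 36 (E = -4*(-9) = 36)
R(C, N) = -1 (R(C, N) = 2 - 1*3 = 2 - 3 = -1)
X(V) = ¾ + 3/V (X(V) = 3/V + 3/4 = 3/V + 3*(¼) = 3/V + ¾ = ¾ + 3/V)
X(E)*55 - 145 = (¾ + 3/36)*55 - 145 = (¾ + 3*(1/36))*55 - 145 = (¾ + 1/12)*55 - 145 = (⅚)*55 - 145 = 275/6 - 145 = -595/6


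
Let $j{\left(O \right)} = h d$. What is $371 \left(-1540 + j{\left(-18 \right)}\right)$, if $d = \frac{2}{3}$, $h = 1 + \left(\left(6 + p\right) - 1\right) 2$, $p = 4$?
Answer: $- \frac{1699922}{3} \approx -5.6664 \cdot 10^{5}$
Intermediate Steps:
$h = 19$ ($h = 1 + \left(\left(6 + 4\right) - 1\right) 2 = 1 + \left(10 - 1\right) 2 = 1 + 9 \cdot 2 = 1 + 18 = 19$)
$d = \frac{2}{3}$ ($d = 2 \cdot \frac{1}{3} = \frac{2}{3} \approx 0.66667$)
$j{\left(O \right)} = \frac{38}{3}$ ($j{\left(O \right)} = 19 \cdot \frac{2}{3} = \frac{38}{3}$)
$371 \left(-1540 + j{\left(-18 \right)}\right) = 371 \left(-1540 + \frac{38}{3}\right) = 371 \left(- \frac{4582}{3}\right) = - \frac{1699922}{3}$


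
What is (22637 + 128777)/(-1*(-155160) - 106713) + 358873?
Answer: 17386471645/48447 ≈ 3.5888e+5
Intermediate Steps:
(22637 + 128777)/(-1*(-155160) - 106713) + 358873 = 151414/(155160 - 106713) + 358873 = 151414/48447 + 358873 = 17386471645/48447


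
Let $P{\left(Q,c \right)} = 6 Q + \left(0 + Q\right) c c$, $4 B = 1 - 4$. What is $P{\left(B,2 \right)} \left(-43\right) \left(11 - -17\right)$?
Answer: $9030$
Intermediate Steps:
$B = - \frac{3}{4}$ ($B = \frac{1 - 4}{4} = \frac{1}{4} \left(-3\right) = - \frac{3}{4} \approx -0.75$)
$P{\left(Q,c \right)} = 6 Q + Q c^{2}$ ($P{\left(Q,c \right)} = 6 Q + Q c c = 6 Q + Q c^{2}$)
$P{\left(B,2 \right)} \left(-43\right) \left(11 - -17\right) = - \frac{3 \left(6 + 2^{2}\right)}{4} \left(-43\right) \left(11 - -17\right) = - \frac{3 \left(6 + 4\right)}{4} \left(-43\right) \left(11 + 17\right) = \left(- \frac{3}{4}\right) 10 \left(-43\right) 28 = \left(- \frac{15}{2}\right) \left(-43\right) 28 = \frac{645}{2} \cdot 28 = 9030$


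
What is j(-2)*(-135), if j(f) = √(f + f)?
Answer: -270*I ≈ -270.0*I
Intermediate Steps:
j(f) = √2*√f (j(f) = √(2*f) = √2*√f)
j(-2)*(-135) = (√2*√(-2))*(-135) = (√2*(I*√2))*(-135) = (2*I)*(-135) = -270*I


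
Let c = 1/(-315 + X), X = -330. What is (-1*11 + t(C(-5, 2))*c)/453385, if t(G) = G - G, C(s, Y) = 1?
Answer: -11/453385 ≈ -2.4262e-5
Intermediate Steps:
c = -1/645 (c = 1/(-315 - 330) = 1/(-645) = -1/645 ≈ -0.0015504)
t(G) = 0
(-1*11 + t(C(-5, 2))*c)/453385 = (-1*11 + 0*(-1/645))/453385 = (-11 + 0)*(1/453385) = -11*1/453385 = -11/453385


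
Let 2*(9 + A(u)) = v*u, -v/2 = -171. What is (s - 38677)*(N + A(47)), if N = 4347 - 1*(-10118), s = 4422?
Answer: -770497715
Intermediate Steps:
v = 342 (v = -2*(-171) = 342)
A(u) = -9 + 171*u (A(u) = -9 + (342*u)/2 = -9 + 171*u)
N = 14465 (N = 4347 + 10118 = 14465)
(s - 38677)*(N + A(47)) = (4422 - 38677)*(14465 + (-9 + 171*47)) = -34255*(14465 + (-9 + 8037)) = -34255*(14465 + 8028) = -34255*22493 = -770497715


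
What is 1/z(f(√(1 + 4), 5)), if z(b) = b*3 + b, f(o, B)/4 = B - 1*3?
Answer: 1/32 ≈ 0.031250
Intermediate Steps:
f(o, B) = -12 + 4*B (f(o, B) = 4*(B - 1*3) = 4*(B - 3) = 4*(-3 + B) = -12 + 4*B)
z(b) = 4*b (z(b) = 3*b + b = 4*b)
1/z(f(√(1 + 4), 5)) = 1/(4*(-12 + 4*5)) = 1/(4*(-12 + 20)) = 1/(4*8) = 1/32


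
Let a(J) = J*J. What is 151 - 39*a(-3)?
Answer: -200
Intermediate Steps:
a(J) = J**2
151 - 39*a(-3) = 151 - 39*(-3)**2 = 151 - 39*9 = 151 - 351 = -200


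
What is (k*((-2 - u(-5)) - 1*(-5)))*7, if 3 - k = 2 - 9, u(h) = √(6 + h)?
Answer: 140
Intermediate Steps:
k = 10 (k = 3 - (2 - 9) = 3 - 1*(-7) = 3 + 7 = 10)
(k*((-2 - u(-5)) - 1*(-5)))*7 = (10*((-2 - √(6 - 5)) - 1*(-5)))*7 = (10*((-2 - √1) + 5))*7 = (10*((-2 - 1*1) + 5))*7 = (10*((-2 - 1) + 5))*7 = (10*(-3 + 5))*7 = (10*2)*7 = 20*7 = 140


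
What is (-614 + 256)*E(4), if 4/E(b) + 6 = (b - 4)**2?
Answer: 716/3 ≈ 238.67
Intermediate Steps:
E(b) = 4/(-6 + (-4 + b)**2) (E(b) = 4/(-6 + (b - 4)**2) = 4/(-6 + (-4 + b)**2))
(-614 + 256)*E(4) = (-614 + 256)*(4/(-6 + (-4 + 4)**2)) = -1432/(-6 + 0**2) = -1432/(-6 + 0) = -1432/(-6) = -1432*(-1)/6 = -358*(-2/3) = 716/3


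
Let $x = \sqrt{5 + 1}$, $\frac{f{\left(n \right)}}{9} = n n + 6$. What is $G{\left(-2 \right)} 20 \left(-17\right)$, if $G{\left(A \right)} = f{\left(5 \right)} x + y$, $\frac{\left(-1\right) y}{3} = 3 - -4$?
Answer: $7140 - 94860 \sqrt{6} \approx -2.2522 \cdot 10^{5}$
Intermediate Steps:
$f{\left(n \right)} = 54 + 9 n^{2}$ ($f{\left(n \right)} = 9 \left(n n + 6\right) = 9 \left(n^{2} + 6\right) = 9 \left(6 + n^{2}\right) = 54 + 9 n^{2}$)
$x = \sqrt{6} \approx 2.4495$
$y = -21$ ($y = - 3 \left(3 - -4\right) = - 3 \left(3 + 4\right) = \left(-3\right) 7 = -21$)
$G{\left(A \right)} = -21 + 279 \sqrt{6}$ ($G{\left(A \right)} = \left(54 + 9 \cdot 5^{2}\right) \sqrt{6} - 21 = \left(54 + 9 \cdot 25\right) \sqrt{6} - 21 = \left(54 + 225\right) \sqrt{6} - 21 = 279 \sqrt{6} - 21 = -21 + 279 \sqrt{6}$)
$G{\left(-2 \right)} 20 \left(-17\right) = \left(-21 + 279 \sqrt{6}\right) 20 \left(-17\right) = \left(-420 + 5580 \sqrt{6}\right) \left(-17\right) = 7140 - 94860 \sqrt{6}$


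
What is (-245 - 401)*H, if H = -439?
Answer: 283594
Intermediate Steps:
(-245 - 401)*H = (-245 - 401)*(-439) = -646*(-439) = 283594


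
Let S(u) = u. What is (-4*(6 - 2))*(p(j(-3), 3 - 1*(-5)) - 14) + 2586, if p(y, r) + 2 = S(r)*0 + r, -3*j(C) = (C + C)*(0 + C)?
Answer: 2714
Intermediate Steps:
j(C) = -2*C²/3 (j(C) = -(C + C)*(0 + C)/3 = -2*C*C/3 = -2*C²/3)
p(y, r) = -2 + r (p(y, r) = -2 + (r*0 + r) = -2 + (0 + r) = -2 + r)
(-4*(6 - 2))*(p(j(-3), 3 - 1*(-5)) - 14) + 2586 = (-4*(6 - 2))*((-2 + (3 - 1*(-5))) - 14) + 2586 = (-4*4)*((-2 + (3 + 5)) - 14) + 2586 = -16*((-2 + 8) - 14) + 2586 = -16*(6 - 14) + 2586 = -16*(-8) + 2586 = 128 + 2586 = 2714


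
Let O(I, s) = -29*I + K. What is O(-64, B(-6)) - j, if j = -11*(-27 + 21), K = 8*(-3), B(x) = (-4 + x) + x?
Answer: 1766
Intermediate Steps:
B(x) = -4 + 2*x
K = -24
j = 66 (j = -11*(-6) = 66)
O(I, s) = -24 - 29*I (O(I, s) = -29*I - 24 = -24 - 29*I)
O(-64, B(-6)) - j = (-24 - 29*(-64)) - 1*66 = (-24 + 1856) - 66 = 1832 - 66 = 1766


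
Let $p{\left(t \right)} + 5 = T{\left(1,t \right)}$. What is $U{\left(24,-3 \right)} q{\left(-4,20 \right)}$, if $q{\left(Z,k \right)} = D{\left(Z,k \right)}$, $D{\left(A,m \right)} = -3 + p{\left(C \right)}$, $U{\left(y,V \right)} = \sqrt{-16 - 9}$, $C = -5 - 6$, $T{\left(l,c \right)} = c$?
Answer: $- 95 i \approx - 95.0 i$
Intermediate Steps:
$C = -11$ ($C = -5 - 6 = -11$)
$p{\left(t \right)} = -5 + t$
$U{\left(y,V \right)} = 5 i$ ($U{\left(y,V \right)} = \sqrt{-25} = 5 i$)
$D{\left(A,m \right)} = -19$ ($D{\left(A,m \right)} = -3 - 16 = -19$)
$q{\left(Z,k \right)} = -19$
$U{\left(24,-3 \right)} q{\left(-4,20 \right)} = 5 i \left(-19\right) = - 95 i$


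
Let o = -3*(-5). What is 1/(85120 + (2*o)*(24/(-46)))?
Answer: 23/1957400 ≈ 1.1750e-5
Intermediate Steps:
o = 15
1/(85120 + (2*o)*(24/(-46))) = 1/(85120 + (2*15)*(24/(-46))) = 1/(85120 + 30*(24*(-1/46))) = 1/(85120 + 30*(-12/23)) = 1/(85120 - 360/23) = 1/(1957400/23) = 23/1957400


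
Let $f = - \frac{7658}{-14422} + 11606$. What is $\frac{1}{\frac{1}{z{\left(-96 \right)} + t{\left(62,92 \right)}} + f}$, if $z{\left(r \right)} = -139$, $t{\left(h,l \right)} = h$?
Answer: $\frac{555247}{6444484304} \approx 8.6159 \cdot 10^{-5}$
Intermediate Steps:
$f = \frac{83694695}{7211}$ ($f = \left(-7658\right) \left(- \frac{1}{14422}\right) + 11606 = \frac{3829}{7211} + 11606 = \frac{83694695}{7211} \approx 11607.0$)
$\frac{1}{\frac{1}{z{\left(-96 \right)} + t{\left(62,92 \right)}} + f} = \frac{1}{\frac{1}{-139 + 62} + \frac{83694695}{7211}} = \frac{1}{\frac{1}{-77} + \frac{83694695}{7211}} = \frac{1}{- \frac{1}{77} + \frac{83694695}{7211}} = \frac{1}{\frac{6444484304}{555247}} = \frac{555247}{6444484304}$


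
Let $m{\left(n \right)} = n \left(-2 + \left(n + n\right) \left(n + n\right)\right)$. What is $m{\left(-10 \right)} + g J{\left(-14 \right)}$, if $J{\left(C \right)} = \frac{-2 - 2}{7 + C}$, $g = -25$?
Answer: $- \frac{27960}{7} \approx -3994.3$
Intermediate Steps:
$J{\left(C \right)} = - \frac{4}{7 + C}$
$m{\left(n \right)} = n \left(-2 + 4 n^{2}\right)$ ($m{\left(n \right)} = n \left(-2 + 2 n 2 n\right) = n \left(-2 + 4 n^{2}\right)$)
$m{\left(-10 \right)} + g J{\left(-14 \right)} = \left(\left(-2\right) \left(-10\right) + 4 \left(-10\right)^{3}\right) - 25 \left(- \frac{4}{7 - 14}\right) = \left(20 + 4 \left(-1000\right)\right) - 25 \left(- \frac{4}{-7}\right) = \left(20 - 4000\right) - 25 \left(\left(-4\right) \left(- \frac{1}{7}\right)\right) = -3980 - \frac{100}{7} = - \frac{27960}{7}$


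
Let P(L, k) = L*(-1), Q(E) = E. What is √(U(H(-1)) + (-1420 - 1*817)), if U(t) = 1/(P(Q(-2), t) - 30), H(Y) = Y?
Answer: I*√438459/14 ≈ 47.297*I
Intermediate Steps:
P(L, k) = -L
U(t) = -1/28 (U(t) = 1/(-1*(-2) - 30) = 1/(2 - 30) = 1/(-28) = -1/28)
√(U(H(-1)) + (-1420 - 1*817)) = √(-1/28 + (-1420 - 1*817)) = √(-1/28 + (-1420 - 817)) = √(-1/28 - 2237) = √(-62637/28) = I*√438459/14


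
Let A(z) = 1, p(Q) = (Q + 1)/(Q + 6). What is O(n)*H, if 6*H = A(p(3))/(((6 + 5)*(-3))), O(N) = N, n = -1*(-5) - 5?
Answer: 0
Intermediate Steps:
p(Q) = (1 + Q)/(6 + Q)
n = 0 (n = 5 - 5 = 0)
H = -1/198 (H = (1/((6 + 5)*(-3)))/6 = (1/(11*(-3)))/6 = (1/(-33))/6 = (1*(-1/33))/6 = (⅙)*(-1/33) = -1/198 ≈ -0.0050505)
O(n)*H = 0*(-1/198) = 0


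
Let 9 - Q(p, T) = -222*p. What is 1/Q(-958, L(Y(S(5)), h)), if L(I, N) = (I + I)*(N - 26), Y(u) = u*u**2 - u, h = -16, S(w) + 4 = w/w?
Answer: -1/212667 ≈ -4.7022e-6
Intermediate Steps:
S(w) = -3 (S(w) = -4 + w/w = -4 + 1 = -3)
Y(u) = u**3 - u
L(I, N) = 2*I*(-26 + N) (L(I, N) = (2*I)*(-26 + N) = 2*I*(-26 + N))
Q(p, T) = 9 + 222*p (Q(p, T) = 9 - (-222)*p = 9 + 222*p)
1/Q(-958, L(Y(S(5)), h)) = 1/(9 + 222*(-958)) = 1/(9 - 212676) = 1/(-212667) = -1/212667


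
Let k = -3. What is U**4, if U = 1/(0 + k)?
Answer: 1/81 ≈ 0.012346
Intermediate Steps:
U = -1/3 (U = 1/(0 - 3) = 1/(-3) = -1/3 ≈ -0.33333)
U**4 = (-1/3)**4 = 1/81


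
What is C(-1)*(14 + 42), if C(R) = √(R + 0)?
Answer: 56*I ≈ 56.0*I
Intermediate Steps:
C(R) = √R
C(-1)*(14 + 42) = √(-1)*(14 + 42) = I*56 = 56*I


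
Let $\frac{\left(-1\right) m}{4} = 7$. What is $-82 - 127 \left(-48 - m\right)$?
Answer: $2458$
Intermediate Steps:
$m = -28$ ($m = \left(-4\right) 7 = -28$)
$-82 - 127 \left(-48 - m\right) = -82 - 127 \left(-48 - -28\right) = -82 - 127 \left(-48 + 28\right) = -82 - -2540 = -82 + 2540 = 2458$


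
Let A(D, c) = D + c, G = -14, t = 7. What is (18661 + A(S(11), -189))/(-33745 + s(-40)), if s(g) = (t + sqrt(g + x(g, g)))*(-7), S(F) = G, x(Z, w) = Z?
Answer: -155942413/285509589 + 129206*I*sqrt(5)/285509589 ≈ -0.54619 + 0.0010119*I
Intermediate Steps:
S(F) = -14
s(g) = -49 - 7*sqrt(2)*sqrt(g) (s(g) = (7 + sqrt(g + g))*(-7) = (7 + sqrt(2*g))*(-7) = (7 + sqrt(2)*sqrt(g))*(-7) = -49 - 7*sqrt(2)*sqrt(g))
(18661 + A(S(11), -189))/(-33745 + s(-40)) = (18661 + (-14 - 189))/(-33745 + (-49 - 7*sqrt(2)*sqrt(-40))) = (18661 - 203)/(-33745 + (-49 - 7*sqrt(2)*2*I*sqrt(10))) = 18458/(-33745 + (-49 - 28*I*sqrt(5))) = 18458/(-33794 - 28*I*sqrt(5))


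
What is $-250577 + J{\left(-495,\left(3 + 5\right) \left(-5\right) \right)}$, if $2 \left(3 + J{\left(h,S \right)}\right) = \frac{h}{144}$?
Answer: $- \frac{8018615}{32} \approx -2.5058 \cdot 10^{5}$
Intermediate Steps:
$J{\left(h,S \right)} = -3 + \frac{h}{288}$ ($J{\left(h,S \right)} = -3 + \frac{h \frac{1}{144}}{2} = -3 + \frac{\frac{1}{144} h}{2} = -3 + \frac{h}{288}$)
$-250577 + J{\left(-495,\left(3 + 5\right) \left(-5\right) \right)} = -250577 + \left(-3 + \frac{1}{288} \left(-495\right)\right) = -250577 - \frac{151}{32} = - \frac{8018615}{32}$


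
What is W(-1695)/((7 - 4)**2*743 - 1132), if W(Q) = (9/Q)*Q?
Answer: 9/5555 ≈ 0.0016202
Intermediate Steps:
W(Q) = 9
W(-1695)/((7 - 4)**2*743 - 1132) = 9/((7 - 4)**2*743 - 1132) = 9/(3**2*743 - 1132) = 9/(9*743 - 1132) = 9/(6687 - 1132) = 9/5555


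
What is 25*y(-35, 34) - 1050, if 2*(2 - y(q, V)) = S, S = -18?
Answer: -775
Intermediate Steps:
y(q, V) = 11 (y(q, V) = 2 - ½*(-18) = 2 + 9 = 11)
25*y(-35, 34) - 1050 = 25*11 - 1050 = 275 - 1050 = -775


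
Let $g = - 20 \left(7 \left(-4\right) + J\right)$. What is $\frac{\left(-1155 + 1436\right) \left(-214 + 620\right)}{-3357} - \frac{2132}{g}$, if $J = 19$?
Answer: $- \frac{85471}{1865} \approx -45.829$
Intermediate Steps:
$g = 180$ ($g = - 20 \left(7 \left(-4\right) + 19\right) = - 20 \left(-28 + 19\right) = \left(-20\right) \left(-9\right) = 180$)
$\frac{\left(-1155 + 1436\right) \left(-214 + 620\right)}{-3357} - \frac{2132}{g} = \frac{\left(-1155 + 1436\right) \left(-214 + 620\right)}{-3357} - \frac{2132}{180} = 281 \cdot 406 \left(- \frac{1}{3357}\right) - \frac{533}{45} = 114086 \left(- \frac{1}{3357}\right) - \frac{533}{45} = - \frac{114086}{3357} - \frac{533}{45} = - \frac{85471}{1865}$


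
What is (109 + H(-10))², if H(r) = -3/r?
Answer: 1194649/100 ≈ 11946.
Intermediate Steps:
(109 + H(-10))² = (109 - 3/(-10))² = (109 - 3*(-⅒))² = (109 + 3/10)² = (1093/10)² = 1194649/100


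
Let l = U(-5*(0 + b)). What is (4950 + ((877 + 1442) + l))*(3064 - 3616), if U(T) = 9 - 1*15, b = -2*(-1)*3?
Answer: -4009176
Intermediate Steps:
b = 6 (b = 2*3 = 6)
U(T) = -6 (U(T) = 9 - 15 = -6)
l = -6
(4950 + ((877 + 1442) + l))*(3064 - 3616) = (4950 + ((877 + 1442) - 6))*(3064 - 3616) = (4950 + (2319 - 6))*(-552) = (4950 + 2313)*(-552) = 7263*(-552) = -4009176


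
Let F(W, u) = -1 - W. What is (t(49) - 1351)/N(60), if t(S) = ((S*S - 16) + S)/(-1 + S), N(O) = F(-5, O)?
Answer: -31207/96 ≈ -325.07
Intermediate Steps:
N(O) = 4 (N(O) = -1 - 1*(-5) = -1 + 5 = 4)
t(S) = (-16 + S + S²)/(-1 + S) (t(S) = ((S² - 16) + S)/(-1 + S) = ((-16 + S²) + S)/(-1 + S) = (-16 + S + S²)/(-1 + S))
(t(49) - 1351)/N(60) = ((-16 + 49 + 49²)/(-1 + 49) - 1351)/4 = ((-16 + 49 + 2401)/48 - 1351)*(¼) = ((1/48)*2434 - 1351)*(¼) = (1217/24 - 1351)*(¼) = -31207/24*¼ = -31207/96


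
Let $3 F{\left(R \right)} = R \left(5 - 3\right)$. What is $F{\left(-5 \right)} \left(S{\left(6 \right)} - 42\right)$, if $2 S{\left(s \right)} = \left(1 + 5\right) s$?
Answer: $80$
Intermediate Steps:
$S{\left(s \right)} = 3 s$ ($S{\left(s \right)} = \frac{\left(1 + 5\right) s}{2} = \frac{6 s}{2} = 3 s$)
$F{\left(R \right)} = \frac{2 R}{3}$ ($F{\left(R \right)} = \frac{R \left(5 - 3\right)}{3} = \frac{R 2}{3} = \frac{2 R}{3}$)
$F{\left(-5 \right)} \left(S{\left(6 \right)} - 42\right) = \frac{2}{3} \left(-5\right) \left(3 \cdot 6 - 42\right) = - \frac{10 \left(18 - 42\right)}{3} = \left(- \frac{10}{3}\right) \left(-24\right) = 80$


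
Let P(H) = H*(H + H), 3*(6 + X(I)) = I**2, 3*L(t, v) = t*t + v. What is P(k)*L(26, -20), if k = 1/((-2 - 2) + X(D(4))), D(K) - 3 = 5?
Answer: 984/289 ≈ 3.4048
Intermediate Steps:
L(t, v) = v/3 + t**2/3 (L(t, v) = (t*t + v)/3 = (t**2 + v)/3 = (v + t**2)/3 = v/3 + t**2/3)
D(K) = 8 (D(K) = 3 + 5 = 8)
X(I) = -6 + I**2/3
k = 3/34 (k = 1/((-2 - 2) + (-6 + (1/3)*8**2)) = 1/(-4 + (-6 + (1/3)*64)) = 1/(-4 + (-6 + 64/3)) = 1/(-4 + 46/3) = 1/(34/3) = 3/34 ≈ 0.088235)
P(H) = 2*H**2 (P(H) = H*(2*H) = 2*H**2)
P(k)*L(26, -20) = (2*(3/34)**2)*((1/3)*(-20) + (1/3)*26**2) = (2*(9/1156))*(-20/3 + (1/3)*676) = 9*(-20/3 + 676/3)/578 = (9/578)*(656/3) = 984/289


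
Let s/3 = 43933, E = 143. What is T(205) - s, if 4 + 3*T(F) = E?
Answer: -395258/3 ≈ -1.3175e+5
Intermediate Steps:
s = 131799 (s = 3*43933 = 131799)
T(F) = 139/3 (T(F) = -4/3 + (⅓)*143 = -4/3 + 143/3 = 139/3)
T(205) - s = 139/3 - 1*131799 = 139/3 - 131799 = -395258/3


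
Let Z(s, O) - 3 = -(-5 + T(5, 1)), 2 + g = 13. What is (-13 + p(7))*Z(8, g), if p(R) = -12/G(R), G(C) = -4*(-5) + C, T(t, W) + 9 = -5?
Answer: -2662/9 ≈ -295.78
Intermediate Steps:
g = 11 (g = -2 + 13 = 11)
T(t, W) = -14 (T(t, W) = -9 - 5 = -14)
G(C) = 20 + C
Z(s, O) = 22 (Z(s, O) = 3 - (-5 - 14) = 3 - 1*(-19) = 3 + 19 = 22)
p(R) = -12/(20 + R)
(-13 + p(7))*Z(8, g) = (-13 - 12/(20 + 7))*22 = (-13 - 12/27)*22 = (-13 - 12*1/27)*22 = (-13 - 4/9)*22 = -121/9*22 = -2662/9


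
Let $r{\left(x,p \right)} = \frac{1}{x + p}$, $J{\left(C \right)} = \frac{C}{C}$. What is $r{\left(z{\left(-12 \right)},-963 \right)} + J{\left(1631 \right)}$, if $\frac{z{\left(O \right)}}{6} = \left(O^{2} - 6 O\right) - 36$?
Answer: $\frac{118}{117} \approx 1.0085$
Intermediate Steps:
$J{\left(C \right)} = 1$
$z{\left(O \right)} = -216 - 36 O + 6 O^{2}$ ($z{\left(O \right)} = 6 \left(\left(O^{2} - 6 O\right) - 36\right) = 6 \left(-36 + O^{2} - 6 O\right) = -216 - 36 O + 6 O^{2}$)
$r{\left(x,p \right)} = \frac{1}{p + x}$
$r{\left(z{\left(-12 \right)},-963 \right)} + J{\left(1631 \right)} = \frac{1}{-963 - \left(-216 - 864\right)} + 1 = \frac{1}{-963 + \left(-216 + 432 + 6 \cdot 144\right)} + 1 = \frac{1}{-963 + \left(-216 + 432 + 864\right)} + 1 = \frac{1}{-963 + 1080} + 1 = \frac{1}{117} + 1 = \frac{118}{117}$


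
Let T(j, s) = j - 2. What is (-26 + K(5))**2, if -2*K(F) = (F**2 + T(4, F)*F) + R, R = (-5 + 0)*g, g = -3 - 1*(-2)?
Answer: 2116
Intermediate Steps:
T(j, s) = -2 + j
g = -1 (g = -3 + 2 = -1)
R = 5 (R = (-5 + 0)*(-1) = -5*(-1) = 5)
K(F) = -5/2 - F - F**2/2 (K(F) = -((F**2 + (-2 + 4)*F) + 5)/2 = -((F**2 + 2*F) + 5)/2 = -(5 + F**2 + 2*F)/2 = -5/2 - F - F**2/2)
(-26 + K(5))**2 = (-26 + (-5/2 - 1*5 - 1/2*5**2))**2 = (-26 + (-5/2 - 5 - 1/2*25))**2 = (-26 + (-5/2 - 5 - 25/2))**2 = (-26 - 20)**2 = (-46)**2 = 2116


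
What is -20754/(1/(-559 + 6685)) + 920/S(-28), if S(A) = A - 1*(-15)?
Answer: -1652807972/13 ≈ -1.2714e+8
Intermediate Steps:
S(A) = 15 + A (S(A) = A + 15 = 15 + A)
-20754/(1/(-559 + 6685)) + 920/S(-28) = -20754/(1/(-559 + 6685)) + 920/(15 - 28) = -20754/(1/6126) + 920/(-13) = -20754/1/6126 + 920*(-1/13) = -20754*6126 - 920/13 = -127139004 - 920/13 = -1652807972/13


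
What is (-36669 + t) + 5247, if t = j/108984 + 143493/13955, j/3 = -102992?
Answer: -1990729354367/63369655 ≈ -31415.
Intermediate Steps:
j = -308976 (j = 3*(-102992) = -308976)
t = 471945043/63369655 (t = -308976/108984 + 143493/13955 = -308976*1/108984 + 143493*(1/13955) = -12874/4541 + 143493/13955 = 471945043/63369655 ≈ 7.4475)
(-36669 + t) + 5247 = (-36669 + 471945043/63369655) + 5247 = -2323229934152/63369655 + 5247 = -1990729354367/63369655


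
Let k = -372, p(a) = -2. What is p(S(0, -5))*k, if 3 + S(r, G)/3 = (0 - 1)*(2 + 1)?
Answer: 744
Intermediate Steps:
S(r, G) = -18 (S(r, G) = -9 + 3*((0 - 1)*(2 + 1)) = -9 + 3*(-1*3) = -9 + 3*(-3) = -9 - 9 = -18)
p(S(0, -5))*k = -2*(-372) = 744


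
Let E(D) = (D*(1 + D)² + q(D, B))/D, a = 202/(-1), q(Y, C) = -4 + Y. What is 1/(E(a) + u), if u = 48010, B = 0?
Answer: 101/8929614 ≈ 1.1311e-5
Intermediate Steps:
a = -202 (a = 202*(-1) = -202)
E(D) = (-4 + D + D*(1 + D)²)/D (E(D) = (D*(1 + D)² + (-4 + D))/D = (-4 + D + D*(1 + D)²)/D)
1/(E(a) + u) = 1/((1 + (1 - 202)² - 4/(-202)) + 48010) = 1/((1 + (-201)² - 4*(-1/202)) + 48010) = 1/((1 + 40401 + 2/101) + 48010) = 1/(4080604/101 + 48010) = 1/(8929614/101) = 101/8929614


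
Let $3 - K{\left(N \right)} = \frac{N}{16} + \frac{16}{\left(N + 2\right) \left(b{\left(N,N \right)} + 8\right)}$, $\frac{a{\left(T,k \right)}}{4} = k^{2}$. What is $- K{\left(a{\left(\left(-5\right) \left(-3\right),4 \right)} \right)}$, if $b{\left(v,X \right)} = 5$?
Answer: $\frac{437}{429} \approx 1.0186$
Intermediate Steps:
$a{\left(T,k \right)} = 4 k^{2}$
$K{\left(N \right)} = 3 - \frac{16}{26 + 13 N} - \frac{N}{16}$ ($K{\left(N \right)} = 3 - \left(\frac{N}{16} + \frac{16}{\left(N + 2\right) \left(5 + 8\right)}\right) = 3 - \left(N \frac{1}{16} + \frac{16}{\left(2 + N\right) 13}\right) = 3 - \left(\frac{N}{16} + \frac{16}{26 + 13 N}\right) = 3 - \left(\frac{16}{26 + 13 N} + \frac{N}{16}\right) = 3 - \frac{16}{26 + 13 N} - \frac{N}{16}$)
$- K{\left(a{\left(\left(-5\right) \left(-3\right),4 \right)} \right)} = - \frac{992 - 13 \left(4 \cdot 4^{2}\right)^{2} + 598 \cdot 4 \cdot 4^{2}}{208 \left(2 + 4 \cdot 4^{2}\right)} = - \frac{992 - 13 \left(4 \cdot 16\right)^{2} + 598 \cdot 4 \cdot 16}{208 \left(2 + 4 \cdot 16\right)} = - \frac{992 - 13 \cdot 64^{2} + 598 \cdot 64}{208 \left(2 + 64\right)} = - \frac{992 - 53248 + 38272}{208 \cdot 66} = - \frac{-13984}{208 \cdot 66} = \left(-1\right) \left(- \frac{437}{429}\right) = \frac{437}{429}$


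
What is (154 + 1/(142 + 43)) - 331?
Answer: -32744/185 ≈ -176.99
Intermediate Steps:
(154 + 1/(142 + 43)) - 331 = (154 + 1/185) - 331 = 28491/185 - 331 = -32744/185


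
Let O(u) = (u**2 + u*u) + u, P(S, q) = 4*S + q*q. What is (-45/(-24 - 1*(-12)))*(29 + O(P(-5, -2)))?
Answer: 7875/4 ≈ 1968.8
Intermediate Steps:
P(S, q) = q**2 + 4*S (P(S, q) = 4*S + q**2 = q**2 + 4*S)
O(u) = u + 2*u**2 (O(u) = (u**2 + u**2) + u = 2*u**2 + u = u + 2*u**2)
(-45/(-24 - 1*(-12)))*(29 + O(P(-5, -2))) = (-45/(-24 - 1*(-12)))*(29 + ((-2)**2 + 4*(-5))*(1 + 2*((-2)**2 + 4*(-5)))) = (-45/(-24 + 12))*(29 + (4 - 20)*(1 + 2*(4 - 20))) = (-45/(-12))*(29 - 16*(1 + 2*(-16))) = (-45*(-1/12))*(29 - 16*(1 - 32)) = 15*(29 - 16*(-31))/4 = 15*(29 + 496)/4 = (15/4)*525 = 7875/4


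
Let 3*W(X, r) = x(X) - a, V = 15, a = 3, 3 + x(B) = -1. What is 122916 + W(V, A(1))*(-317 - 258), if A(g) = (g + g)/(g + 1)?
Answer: 372773/3 ≈ 1.2426e+5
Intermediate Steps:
x(B) = -4 (x(B) = -3 - 1 = -4)
A(g) = 2*g/(1 + g) (A(g) = (2*g)/(1 + g) = 2*g/(1 + g))
W(X, r) = -7/3 (W(X, r) = (-4 - 1*3)/3 = (-4 - 3)/3 = (1/3)*(-7) = -7/3)
122916 + W(V, A(1))*(-317 - 258) = 122916 - 7*(-317 - 258)/3 = 122916 - 7/3*(-575) = 122916 + 4025/3 = 372773/3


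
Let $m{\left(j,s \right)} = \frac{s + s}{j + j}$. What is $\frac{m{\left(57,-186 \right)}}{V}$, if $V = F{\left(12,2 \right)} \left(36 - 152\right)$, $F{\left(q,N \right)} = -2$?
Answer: $- \frac{31}{2204} \approx -0.014065$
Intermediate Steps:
$m{\left(j,s \right)} = \frac{s}{j}$ ($m{\left(j,s \right)} = \frac{2 s}{2 j} = 2 s \frac{1}{2 j} = \frac{s}{j}$)
$V = 232$ ($V = - 2 \left(36 - 152\right) = \left(-2\right) \left(-116\right) = 232$)
$\frac{m{\left(57,-186 \right)}}{V} = \frac{\left(-186\right) \frac{1}{57}}{232} = \left(-186\right) \frac{1}{57} \cdot \frac{1}{232} = \left(- \frac{62}{19}\right) \frac{1}{232} = - \frac{31}{2204}$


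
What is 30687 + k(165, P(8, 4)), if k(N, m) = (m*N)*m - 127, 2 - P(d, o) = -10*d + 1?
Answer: 1113125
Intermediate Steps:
P(d, o) = 1 + 10*d (P(d, o) = 2 - (-10*d + 1) = 2 - (1 - 10*d) = 2 + (-1 + 10*d) = 1 + 10*d)
k(N, m) = -127 + N*m² (k(N, m) = (N*m)*m - 127 = N*m² - 127 = -127 + N*m²)
30687 + k(165, P(8, 4)) = 30687 + (-127 + 165*(1 + 10*8)²) = 30687 + (-127 + 165*(1 + 80)²) = 30687 + (-127 + 165*81²) = 30687 + (-127 + 165*6561) = 30687 + (-127 + 1082565) = 30687 + 1082438 = 1113125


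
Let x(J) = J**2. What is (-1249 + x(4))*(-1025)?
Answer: 1263825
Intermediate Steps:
(-1249 + x(4))*(-1025) = (-1249 + 4**2)*(-1025) = (-1249 + 16)*(-1025) = -1233*(-1025) = 1263825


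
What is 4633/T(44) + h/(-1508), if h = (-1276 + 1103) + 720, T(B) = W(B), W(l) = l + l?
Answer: 1734607/33176 ≈ 52.285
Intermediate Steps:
W(l) = 2*l
T(B) = 2*B
h = 547 (h = -173 + 720 = 547)
4633/T(44) + h/(-1508) = 4633/((2*44)) + 547/(-1508) = 4633/88 + 547*(-1/1508) = 4633*(1/88) - 547/1508 = 4633/88 - 547/1508 = 1734607/33176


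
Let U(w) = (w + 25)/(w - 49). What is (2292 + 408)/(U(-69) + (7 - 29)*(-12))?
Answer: 79650/7799 ≈ 10.213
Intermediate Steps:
U(w) = (25 + w)/(-49 + w)
(2292 + 408)/(U(-69) + (7 - 29)*(-12)) = (2292 + 408)/((25 - 69)/(-49 - 69) + (7 - 29)*(-12)) = 2700/(-44/(-118) - 22*(-12)) = 2700/(-1/118*(-44) + 264) = 2700/(22/59 + 264) = 2700/(15598/59) = 2700*(59/15598) = 79650/7799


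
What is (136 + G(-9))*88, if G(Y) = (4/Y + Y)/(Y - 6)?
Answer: 324632/27 ≈ 12023.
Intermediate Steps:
G(Y) = (Y + 4/Y)/(-6 + Y)
(136 + G(-9))*88 = (136 + (4 + (-9)**2)/((-9)*(-6 - 9)))*88 = (136 - 1/9*(4 + 81)/(-15))*88 = (136 - 1/9*(-1/15)*85)*88 = (136 + 17/27)*88 = (3689/27)*88 = 324632/27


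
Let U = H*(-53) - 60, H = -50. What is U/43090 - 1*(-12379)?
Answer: 53341370/4309 ≈ 12379.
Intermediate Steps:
U = 2590 (U = -50*(-53) - 60 = 2650 - 60 = 2590)
U/43090 - 1*(-12379) = 2590/43090 - 1*(-12379) = 2590*(1/43090) + 12379 = 259/4309 + 12379 = 53341370/4309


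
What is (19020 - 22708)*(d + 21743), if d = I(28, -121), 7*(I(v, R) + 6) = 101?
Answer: -561534880/7 ≈ -8.0219e+7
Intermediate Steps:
I(v, R) = 59/7 (I(v, R) = -6 + (⅐)*101 = -6 + 101/7 = 59/7)
d = 59/7 ≈ 8.4286
(19020 - 22708)*(d + 21743) = (19020 - 22708)*(59/7 + 21743) = -3688*152260/7 = -561534880/7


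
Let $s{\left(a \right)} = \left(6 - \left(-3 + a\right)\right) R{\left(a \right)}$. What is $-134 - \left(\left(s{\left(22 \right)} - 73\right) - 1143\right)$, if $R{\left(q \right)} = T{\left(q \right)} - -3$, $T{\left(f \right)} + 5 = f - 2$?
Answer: $1316$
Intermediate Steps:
$T{\left(f \right)} = -7 + f$ ($T{\left(f \right)} = -5 + \left(f - 2\right) = -5 + \left(-2 + f\right) = -7 + f$)
$R{\left(q \right)} = -4 + q$ ($R{\left(q \right)} = \left(-7 + q\right) - -3 = \left(-7 + q\right) + 3 = -4 + q$)
$s{\left(a \right)} = \left(-4 + a\right) \left(9 - a\right)$ ($s{\left(a \right)} = \left(6 - \left(-3 + a\right)\right) \left(-4 + a\right) = \left(9 - a\right) \left(-4 + a\right) = \left(-4 + a\right) \left(9 - a\right)$)
$-134 - \left(\left(s{\left(22 \right)} - 73\right) - 1143\right) = -134 - \left(\left(- \left(-9 + 22\right) \left(-4 + 22\right) - 73\right) - 1143\right) = -134 - \left(\left(\left(-1\right) 13 \cdot 18 - 73\right) - 1143\right) = -134 - \left(\left(-234 - 73\right) - 1143\right) = -134 - \left(-307 - 1143\right) = -134 - -1450 = -134 + 1450 = 1316$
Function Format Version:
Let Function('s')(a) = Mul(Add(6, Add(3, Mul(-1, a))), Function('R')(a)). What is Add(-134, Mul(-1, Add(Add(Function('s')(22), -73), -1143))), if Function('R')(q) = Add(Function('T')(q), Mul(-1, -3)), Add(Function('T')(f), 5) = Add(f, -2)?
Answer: 1316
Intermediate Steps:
Function('T')(f) = Add(-7, f) (Function('T')(f) = Add(-5, Add(f, -2)) = Add(-5, Add(-2, f)) = Add(-7, f))
Function('R')(q) = Add(-4, q) (Function('R')(q) = Add(Add(-7, q), Mul(-1, -3)) = Add(Add(-7, q), 3) = Add(-4, q))
Function('s')(a) = Mul(Add(-4, a), Add(9, Mul(-1, a))) (Function('s')(a) = Mul(Add(6, Add(3, Mul(-1, a))), Add(-4, a)) = Mul(Add(9, Mul(-1, a)), Add(-4, a)) = Mul(Add(-4, a), Add(9, Mul(-1, a))))
Add(-134, Mul(-1, Add(Add(Function('s')(22), -73), -1143))) = Add(-134, Mul(-1, Add(Add(Mul(-1, Add(-9, 22), Add(-4, 22)), -73), -1143))) = Add(-134, Mul(-1, Add(Add(Mul(-1, 13, 18), -73), -1143))) = Add(-134, Mul(-1, Add(Add(-234, -73), -1143))) = Add(-134, Mul(-1, Add(-307, -1143))) = Add(-134, Mul(-1, -1450)) = Add(-134, 1450) = 1316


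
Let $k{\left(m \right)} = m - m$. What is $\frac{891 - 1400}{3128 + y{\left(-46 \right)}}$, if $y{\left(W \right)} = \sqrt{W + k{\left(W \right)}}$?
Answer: $- \frac{34612}{212705} + \frac{509 i \sqrt{46}}{9784430} \approx -0.16272 + 0.00035283 i$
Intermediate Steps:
$k{\left(m \right)} = 0$
$y{\left(W \right)} = \sqrt{W}$ ($y{\left(W \right)} = \sqrt{W + 0} = \sqrt{W}$)
$\frac{891 - 1400}{3128 + y{\left(-46 \right)}} = \frac{891 - 1400}{3128 + \sqrt{-46}} = - \frac{509}{3128 + i \sqrt{46}}$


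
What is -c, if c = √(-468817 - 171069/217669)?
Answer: -I*√22212489914305498/217669 ≈ -684.7*I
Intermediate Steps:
c = I*√22212489914305498/217669 (c = √(-468817 - 171069*1/217669) = √(-468817 - 171069/217669) = √(-102047098642/217669) = I*√22212489914305498/217669 ≈ 684.7*I)
-c = -I*√22212489914305498/217669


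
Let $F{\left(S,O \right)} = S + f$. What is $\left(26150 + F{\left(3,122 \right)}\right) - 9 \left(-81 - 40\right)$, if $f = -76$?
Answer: $27166$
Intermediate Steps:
$F{\left(S,O \right)} = -76 + S$ ($F{\left(S,O \right)} = S - 76 = -76 + S$)
$\left(26150 + F{\left(3,122 \right)}\right) - 9 \left(-81 - 40\right) = \left(26150 + \left(-76 + 3\right)\right) - 9 \left(-81 - 40\right) = \left(26150 - 73\right) - -1089 = 26077 + 1089 = 27166$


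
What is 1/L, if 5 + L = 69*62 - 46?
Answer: 1/4227 ≈ 0.00023657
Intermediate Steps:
L = 4227 (L = -5 + (69*62 - 46) = -5 + (4278 - 46) = -5 + 4232 = 4227)
1/L = 1/4227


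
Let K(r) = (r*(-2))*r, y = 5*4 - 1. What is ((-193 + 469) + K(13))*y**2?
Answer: -22382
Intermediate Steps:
y = 19 (y = 20 - 1 = 19)
K(r) = -2*r**2 (K(r) = (-2*r)*r = -2*r**2)
((-193 + 469) + K(13))*y**2 = ((-193 + 469) - 2*13**2)*19**2 = (276 - 2*169)*361 = (276 - 338)*361 = -62*361 = -22382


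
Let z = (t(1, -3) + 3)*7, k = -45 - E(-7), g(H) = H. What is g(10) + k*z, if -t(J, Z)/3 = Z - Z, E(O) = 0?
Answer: -935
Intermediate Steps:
t(J, Z) = 0 (t(J, Z) = -3*(Z - Z) = -3*0 = 0)
k = -45 (k = -45 - 1*0 = -45 + 0 = -45)
z = 21 (z = (0 + 3)*7 = 3*7 = 21)
g(10) + k*z = 10 - 45*21 = 10 - 945 = -935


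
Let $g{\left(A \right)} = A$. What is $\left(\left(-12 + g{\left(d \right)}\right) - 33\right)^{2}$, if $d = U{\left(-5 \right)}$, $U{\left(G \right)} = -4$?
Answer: $2401$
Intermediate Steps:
$d = -4$
$\left(\left(-12 + g{\left(d \right)}\right) - 33\right)^{2} = \left(\left(-12 - 4\right) - 33\right)^{2} = \left(-16 - 33\right)^{2} = \left(-49\right)^{2} = 2401$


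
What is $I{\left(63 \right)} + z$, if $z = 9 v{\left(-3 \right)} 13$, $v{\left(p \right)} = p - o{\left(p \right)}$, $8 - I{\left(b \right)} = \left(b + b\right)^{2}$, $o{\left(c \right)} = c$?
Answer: $-15868$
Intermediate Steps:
$I{\left(b \right)} = 8 - 4 b^{2}$ ($I{\left(b \right)} = 8 - \left(b + b\right)^{2} = 8 - \left(2 b\right)^{2} = 8 - 4 b^{2}$)
$v{\left(p \right)} = 0$ ($v{\left(p \right)} = p - p = 0$)
$z = 0$ ($z = 9 \cdot 0 \cdot 13 = 0 \cdot 13 = 0$)
$I{\left(63 \right)} + z = \left(8 - 4 \cdot 63^{2}\right) + 0 = \left(8 - 15876\right) + 0 = -15868 + 0 = -15868$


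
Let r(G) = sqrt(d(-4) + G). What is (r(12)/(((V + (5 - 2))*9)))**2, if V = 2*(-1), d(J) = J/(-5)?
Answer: 64/405 ≈ 0.15802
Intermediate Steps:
d(J) = -J/5 (d(J) = J*(-1/5) = -J/5)
V = -2
r(G) = sqrt(4/5 + G) (r(G) = sqrt(-1/5*(-4) + G) = sqrt(4/5 + G))
(r(12)/(((V + (5 - 2))*9)))**2 = ((sqrt(20 + 25*12)/5)/(((-2 + (5 - 2))*9)))**2 = ((sqrt(20 + 300)/5)/(((-2 + 3)*9)))**2 = ((sqrt(320)/5)/((1*9)))**2 = (((8*sqrt(5))/5)/9)**2 = ((8*sqrt(5)/5)*(1/9))**2 = (8*sqrt(5)/45)**2 = 64/405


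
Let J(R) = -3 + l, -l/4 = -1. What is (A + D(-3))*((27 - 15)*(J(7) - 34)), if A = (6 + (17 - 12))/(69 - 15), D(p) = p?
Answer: 3322/3 ≈ 1107.3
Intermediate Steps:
l = 4 (l = -4*(-1) = 4)
J(R) = 1 (J(R) = -3 + 4 = 1)
A = 11/54 (A = (6 + 5)/54 = 11*(1/54) = 11/54 ≈ 0.20370)
(A + D(-3))*((27 - 15)*(J(7) - 34)) = (11/54 - 3)*((27 - 15)*(1 - 34)) = -302*(-33)/9 = -151/54*(-396) = 3322/3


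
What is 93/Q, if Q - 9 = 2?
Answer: 93/11 ≈ 8.4545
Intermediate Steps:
Q = 11 (Q = 9 + 2 = 11)
93/Q = 93/11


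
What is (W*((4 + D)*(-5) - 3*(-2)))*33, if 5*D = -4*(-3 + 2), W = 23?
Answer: -13662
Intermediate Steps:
D = ⅘ (D = (-4*(-3 + 2))/5 = (-4*(-1))/5 = (⅕)*4 = ⅘ ≈ 0.80000)
(W*((4 + D)*(-5) - 3*(-2)))*33 = (23*((4 + ⅘)*(-5) - 3*(-2)))*33 = (23*((24/5)*(-5) + 6))*33 = (23*(-24 + 6))*33 = (23*(-18))*33 = -414*33 = -13662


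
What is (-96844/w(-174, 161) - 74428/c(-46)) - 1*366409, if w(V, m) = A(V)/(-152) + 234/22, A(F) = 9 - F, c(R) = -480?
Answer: -79174854427/210280 ≈ -3.7652e+5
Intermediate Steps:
w(V, m) = 17685/1672 + V/152 (w(V, m) = (9 - V)/(-152) + 234/22 = (9 - V)*(-1/152) + 234*(1/22) = (-9/152 + V/152) + 117/11 = 17685/1672 + V/152)
(-96844/w(-174, 161) - 74428/c(-46)) - 1*366409 = (-96844/(17685/1672 + (1/152)*(-174)) - 74428/(-480)) - 1*366409 = (-96844/(17685/1672 - 87/76) - 74428*(-1/480)) - 366409 = (-96844/15771/1672 + 18607/120) - 366409 = (-96844*1672/15771 + 18607/120) - 366409 = (-161923168/15771 + 18607/120) - 366409 = -2126369907/210280 - 366409 = -79174854427/210280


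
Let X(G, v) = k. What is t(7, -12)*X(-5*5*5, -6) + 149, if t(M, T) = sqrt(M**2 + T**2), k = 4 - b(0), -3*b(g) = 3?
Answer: 149 + 5*sqrt(193) ≈ 218.46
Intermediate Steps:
b(g) = -1 (b(g) = -1/3*3 = -1)
k = 5 (k = 4 - 1*(-1) = 4 + 1 = 5)
X(G, v) = 5
t(7, -12)*X(-5*5*5, -6) + 149 = sqrt(7**2 + (-12)**2)*5 + 149 = sqrt(49 + 144)*5 + 149 = sqrt(193)*5 + 149 = 5*sqrt(193) + 149 = 149 + 5*sqrt(193)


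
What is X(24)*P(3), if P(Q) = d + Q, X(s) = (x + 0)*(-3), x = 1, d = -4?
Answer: 3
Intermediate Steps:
X(s) = -3 (X(s) = (1 + 0)*(-3) = 1*(-3) = -3)
P(Q) = -4 + Q
X(24)*P(3) = -3*(-4 + 3) = -3*(-1) = 3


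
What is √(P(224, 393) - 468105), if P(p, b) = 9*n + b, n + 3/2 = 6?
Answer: 3*I*√207854/2 ≈ 683.87*I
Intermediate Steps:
n = 9/2 (n = -3/2 + 6 = 9/2 ≈ 4.5000)
P(p, b) = 81/2 + b (P(p, b) = 9*(9/2) + b = 81/2 + b)
√(P(224, 393) - 468105) = √((81/2 + 393) - 468105) = √(867/2 - 468105) = √(-935343/2) = 3*I*√207854/2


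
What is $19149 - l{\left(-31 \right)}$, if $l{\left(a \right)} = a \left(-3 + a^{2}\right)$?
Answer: $48847$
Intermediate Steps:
$19149 - l{\left(-31 \right)} = 19149 - - 31 \left(-3 + \left(-31\right)^{2}\right) = 19149 - - 31 \left(-3 + 961\right) = 19149 - \left(-31\right) 958 = 19149 - -29698 = 19149 + 29698 = 48847$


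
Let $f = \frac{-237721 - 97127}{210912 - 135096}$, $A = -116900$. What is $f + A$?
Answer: $- \frac{369301052}{3159} \approx -1.169 \cdot 10^{5}$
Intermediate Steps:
$f = - \frac{13952}{3159}$ ($f = - \frac{334848}{75816} = \left(-334848\right) \frac{1}{75816} = - \frac{13952}{3159} \approx -4.4166$)
$f + A = - \frac{13952}{3159} - 116900 = - \frac{369301052}{3159}$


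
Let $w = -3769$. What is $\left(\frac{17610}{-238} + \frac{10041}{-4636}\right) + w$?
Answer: $- \frac{2121311855}{551684} \approx -3845.2$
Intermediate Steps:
$\left(\frac{17610}{-238} + \frac{10041}{-4636}\right) + w = \left(\frac{17610}{-238} + \frac{10041}{-4636}\right) - 3769 = \left(17610 \left(- \frac{1}{238}\right) + 10041 \left(- \frac{1}{4636}\right)\right) - 3769 = \left(- \frac{8805}{119} - \frac{10041}{4636}\right) - 3769 = - \frac{42014859}{551684} - 3769 = - \frac{2121311855}{551684}$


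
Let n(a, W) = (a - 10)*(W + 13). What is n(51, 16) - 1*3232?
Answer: -2043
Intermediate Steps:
n(a, W) = (-10 + a)*(13 + W)
n(51, 16) - 1*3232 = (-130 - 10*16 + 13*51 + 16*51) - 1*3232 = (-130 - 160 + 663 + 816) - 3232 = 1189 - 3232 = -2043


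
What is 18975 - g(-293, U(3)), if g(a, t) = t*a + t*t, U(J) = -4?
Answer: 17787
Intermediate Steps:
g(a, t) = t² + a*t (g(a, t) = a*t + t² = t² + a*t)
18975 - g(-293, U(3)) = 18975 - (-4)*(-293 - 4) = 18975 - (-4)*(-297) = 18975 - 1*1188 = 18975 - 1188 = 17787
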